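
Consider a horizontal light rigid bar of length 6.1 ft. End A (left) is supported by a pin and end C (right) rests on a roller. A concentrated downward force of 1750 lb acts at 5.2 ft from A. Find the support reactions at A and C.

A_x = 0, A_y = 258.2 lb, C_y = 1492 lb

Taking moments about A: C_y·6.1 − 1750·5.2 = 0 → C_y = 9100/6.1 = 1491.8 ≈ 1492 lb.
ΣF_y = 0: A_y + 1491.8 − 1750 = 0 → A_y = 258.2 lb.
ΣF_x = 0: no horizontal applied forces, so A_x = 0.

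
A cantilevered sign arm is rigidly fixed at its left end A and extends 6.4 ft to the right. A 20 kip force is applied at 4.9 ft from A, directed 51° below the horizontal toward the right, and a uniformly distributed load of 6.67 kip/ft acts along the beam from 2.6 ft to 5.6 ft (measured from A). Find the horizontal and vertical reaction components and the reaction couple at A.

A_x = -12.59 kip, A_y = 35.55 kip, M_A = 158.2 kip·ft

Resultant of the distributed load: 6.67 × 3 = 20.01 kip at 4.1 ft from A.
ΣF_x = 0: A_x + 20·cos51° = 0 → A_x = -12.59 kip.
ΣF_y = 0: A_y − 20·sin51° − 6.67·3 = 0 → A_y = 35.55 kip.
ΣM about A: M_A − 20·sin51°·4.9 − (6.67·3)·4.1 = 0 → M_A = 158.2 kip·ft.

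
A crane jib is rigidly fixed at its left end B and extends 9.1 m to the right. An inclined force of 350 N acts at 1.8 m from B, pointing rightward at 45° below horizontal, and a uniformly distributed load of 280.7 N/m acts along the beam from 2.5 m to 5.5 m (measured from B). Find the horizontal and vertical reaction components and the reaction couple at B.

Resultant of the distributed load: 280.7 × 3 = 842.1 N at 4 m from B.
ΣF_x = 0: B_x + 350·cos45° = 0 → B_x = -247.5 N.
ΣF_y = 0: B_y − 350·sin45° − 280.7·3 = 0 → B_y = 1090 N.
ΣM about B: M_B − 350·sin45°·1.8 − (280.7·3)·4 = 0 → M_B = 3814 N·m.

B_x = -247.5 N, B_y = 1090 N, M_B = 3814 N·m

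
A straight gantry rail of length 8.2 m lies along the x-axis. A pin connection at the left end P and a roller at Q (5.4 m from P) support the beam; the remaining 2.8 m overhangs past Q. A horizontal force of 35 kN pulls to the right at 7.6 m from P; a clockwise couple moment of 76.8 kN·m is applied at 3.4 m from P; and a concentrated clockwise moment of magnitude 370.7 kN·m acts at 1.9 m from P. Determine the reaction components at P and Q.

P_x = -35.00 kN, P_y = -82.87 kN, Q_y = 82.87 kN

Taking moments about P: Q_y·5.4 − 76.8 − 370.7 = 0 → Q_y = 447.5/5.4 = 82.8704 ≈ 82.87 kN.
ΣF_y = 0: P_y + 82.8704  = 0 → P_y = -82.87 kN.
ΣF_x = 0: P_x + 35 = 0 → P_x = -35.00 kN.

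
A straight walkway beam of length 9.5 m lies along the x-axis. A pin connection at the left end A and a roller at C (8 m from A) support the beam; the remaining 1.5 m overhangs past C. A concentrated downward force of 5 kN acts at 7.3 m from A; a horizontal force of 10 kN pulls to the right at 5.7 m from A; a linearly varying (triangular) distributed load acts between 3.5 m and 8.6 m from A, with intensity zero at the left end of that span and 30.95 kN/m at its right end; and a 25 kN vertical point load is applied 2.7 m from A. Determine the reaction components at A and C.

A_x = -10.00 kN, A_y = 27.85 kN, C_y = 81.07 kN

Resultant of the triangular load: ½ × 30.95 × 5.1 = 78.9225 kN, acting at 6.9 m from A (one-third of the span from the peak).
ΣM about A: C_y·8 − 5·7.3 − (½·30.95·5.1)·6.9 − 25·2.7 = 0 → C_y = 648.56525/8 = 81.0707 ≈ 81.07 kN.
ΣF_y = 0: A_y + 81.0707 − 5 − ½·30.95·5.1 − 25 = 0 → A_y = 27.85 kN.
ΣF_x = 0: A_x + 10 = 0 → A_x = -10.00 kN.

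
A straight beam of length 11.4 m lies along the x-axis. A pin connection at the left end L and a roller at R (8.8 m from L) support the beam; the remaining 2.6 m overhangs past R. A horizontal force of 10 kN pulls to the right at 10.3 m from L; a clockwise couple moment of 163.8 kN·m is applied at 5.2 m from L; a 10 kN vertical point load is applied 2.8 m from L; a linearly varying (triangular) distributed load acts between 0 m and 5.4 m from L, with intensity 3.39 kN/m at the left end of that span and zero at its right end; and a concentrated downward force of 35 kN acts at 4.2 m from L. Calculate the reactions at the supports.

Resultant of the triangular load: ½ × 3.39 × 5.4 = 9.153 kN, acting at 1.8 m from L (one-third of the span from the peak).
ΣM about L: R_y·8.8 − 163.8 − 10·2.8 − (½·3.39·5.4)·1.8 − 35·4.2 = 0 → R_y = 355.2754/8.8 = 40.3722 ≈ 40.37 kN.
ΣF_y = 0: L_y + 40.3722 − 10 − ½·3.39·5.4 − 35 = 0 → L_y = 13.78 kN.
ΣF_x = 0: L_x + 10 = 0 → L_x = -10.00 kN.

L_x = -10.00 kN, L_y = 13.78 kN, R_y = 40.37 kN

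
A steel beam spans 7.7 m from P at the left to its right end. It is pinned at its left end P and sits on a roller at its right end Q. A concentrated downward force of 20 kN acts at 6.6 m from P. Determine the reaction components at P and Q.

Taking moments about P: Q_y·7.7 − 20·6.6 = 0 → Q_y = 132/7.7 = 17.1429 ≈ 17.14 kN.
ΣF_y = 0: P_y + 17.1429 − 20 = 0 → P_y = 2.857 kN.
ΣF_x = 0: no horizontal applied forces, so P_x = 0.

P_x = 0, P_y = 2.857 kN, Q_y = 17.14 kN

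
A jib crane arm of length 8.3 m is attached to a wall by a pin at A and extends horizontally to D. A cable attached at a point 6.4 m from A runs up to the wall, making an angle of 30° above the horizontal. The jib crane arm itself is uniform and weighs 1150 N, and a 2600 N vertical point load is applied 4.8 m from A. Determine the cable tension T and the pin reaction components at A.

T = 5391 N, A_x = 4669 N, A_y = 1054 N

ΣM about A: T·sin30°·6.4 − 1150·4.15 − 2600·4.8 = 0 → T = 17252.5/(6.4·0.5) = 5391.41 ≈ 5391 N.
ΣF_x = 0: A_x − T·cos30° = 0 → A_x = 5391.41 × 0.866025 = 4669 N.
ΣF_y = 0: A_y + T·sin30° − 1150 − 2600 = 0 → A_y = 3750 − 5391.41 × 0.5 = 1054 N.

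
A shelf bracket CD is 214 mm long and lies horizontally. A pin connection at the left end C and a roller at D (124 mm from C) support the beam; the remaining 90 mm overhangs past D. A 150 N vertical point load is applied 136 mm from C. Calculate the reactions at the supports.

C_x = 0, C_y = -14.52 N, D_y = 164.5 N

ΣM about C: D_y·124 − 150·136 = 0 → D_y = 20400/124 = 164.516 ≈ 164.5 N.
ΣF_y = 0: C_y + 164.516 − 150 = 0 → C_y = -14.52 N.
ΣF_x = 0: no horizontal applied forces, so C_x = 0.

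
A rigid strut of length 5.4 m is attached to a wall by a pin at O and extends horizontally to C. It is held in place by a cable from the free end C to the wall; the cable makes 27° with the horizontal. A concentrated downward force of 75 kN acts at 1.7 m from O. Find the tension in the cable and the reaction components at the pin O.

ΣM about O: T·sin27°·5.4 − 75·1.7 = 0 → T = 127.5/(5.4·0.45399) = 52.008 ≈ 52.01 kN.
ΣF_x = 0: O_x − T·cos27° = 0 → O_x = 52.008 × 0.891007 = 46.34 kN.
ΣF_y = 0: O_y + T·sin27° − 75 = 0 → O_y = 75 − 52.008 × 0.45399 = 51.39 kN.

T = 52.01 kN, O_x = 46.34 kN, O_y = 51.39 kN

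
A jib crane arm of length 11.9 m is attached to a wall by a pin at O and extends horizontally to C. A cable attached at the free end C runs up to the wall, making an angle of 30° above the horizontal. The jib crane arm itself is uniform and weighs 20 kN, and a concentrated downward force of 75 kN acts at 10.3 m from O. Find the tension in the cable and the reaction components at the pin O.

ΣM about O: T·sin30°·11.9 − 20·5.95 − 75·10.3 = 0 → T = 891.5/(11.9·0.5) = 149.832 ≈ 149.8 kN.
ΣF_x = 0: O_x − T·cos30° = 0 → O_x = 149.832 × 0.866025 = 129.8 kN.
ΣF_y = 0: O_y + T·sin30° − 20 − 75 = 0 → O_y = 95 − 149.832 × 0.5 = 20.08 kN.

T = 149.8 kN, O_x = 129.8 kN, O_y = 20.08 kN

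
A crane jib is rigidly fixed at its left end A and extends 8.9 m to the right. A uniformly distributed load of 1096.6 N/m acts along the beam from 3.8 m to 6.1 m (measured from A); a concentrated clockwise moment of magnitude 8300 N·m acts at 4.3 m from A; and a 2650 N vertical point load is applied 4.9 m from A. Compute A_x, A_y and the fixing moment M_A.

Resultant of the distributed load: 1096.6 × 2.3 = 2522.18 N at 4.95 m from A.
ΣF_x = 0: A_x = 0.
ΣF_y = 0: A_y − 1096.6·2.3 − 2650 = 0 → A_y = 5172 N.
ΣM about A: M_A − (1096.6·2.3)·4.95 − 8300 − 2650·4.9 = 0 → M_A = 33770 N·m.

A_x = 0, A_y = 5172 N, M_A = 33770 N·m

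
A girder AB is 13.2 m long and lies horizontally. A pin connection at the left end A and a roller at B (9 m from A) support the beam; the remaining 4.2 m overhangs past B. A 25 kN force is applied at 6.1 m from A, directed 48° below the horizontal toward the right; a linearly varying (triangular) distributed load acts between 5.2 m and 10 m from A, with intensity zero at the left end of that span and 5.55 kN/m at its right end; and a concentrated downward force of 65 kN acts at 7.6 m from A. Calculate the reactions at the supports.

Resultant of the triangular load: ½ × 5.55 × 4.8 = 13.32 kN, acting at 8.4 m from A (one-third of the span from the peak).
ΣM about A: B_y·9 − 25·sin48°·6.1 − (½·5.55·4.8)·8.4 − 65·7.6 = 0 → B_y = 719.218/9 = 79.9131 ≈ 79.91 kN.
ΣF_y = 0: A_y + 79.9131 − 25·sin48° − ½·5.55·4.8 − 65 = 0 → A_y = 16.99 kN.
ΣF_x = 0: A_x + 25·cos48° = 0 → A_x = -16.73 kN.

A_x = -16.73 kN, A_y = 16.99 kN, B_y = 79.91 kN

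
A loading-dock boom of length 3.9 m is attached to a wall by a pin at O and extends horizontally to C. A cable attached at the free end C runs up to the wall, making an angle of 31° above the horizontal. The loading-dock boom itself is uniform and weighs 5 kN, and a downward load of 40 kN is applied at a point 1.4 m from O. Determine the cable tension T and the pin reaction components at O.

T = 32.73 kN, O_x = 28.06 kN, O_y = 28.14 kN

ΣM about O: T·sin31°·3.9 − 5·1.95 − 40·1.4 = 0 → T = 65.75/(3.9·0.515038) = 32.7335 ≈ 32.73 kN.
ΣF_x = 0: O_x − T·cos31° = 0 → O_x = 32.7335 × 0.857167 = 28.06 kN.
ΣF_y = 0: O_y + T·sin31° − 5 − 40 = 0 → O_y = 45 − 32.7335 × 0.515038 = 28.14 kN.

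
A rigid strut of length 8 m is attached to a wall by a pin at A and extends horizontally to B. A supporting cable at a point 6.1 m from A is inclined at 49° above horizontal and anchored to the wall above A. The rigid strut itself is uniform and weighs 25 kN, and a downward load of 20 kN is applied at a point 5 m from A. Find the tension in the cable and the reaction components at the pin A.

T = 43.44 kN, A_x = 28.50 kN, A_y = 12.21 kN

ΣM about A: T·sin49°·6.1 − 25·4 − 20·5 = 0 → T = 200/(6.1·0.75471) = 43.443 ≈ 43.44 kN.
ΣF_x = 0: A_x − T·cos49° = 0 → A_x = 43.443 × 0.656059 = 28.50 kN.
ΣF_y = 0: A_y + T·sin49° − 25 − 20 = 0 → A_y = 45 − 43.443 × 0.75471 = 12.21 kN.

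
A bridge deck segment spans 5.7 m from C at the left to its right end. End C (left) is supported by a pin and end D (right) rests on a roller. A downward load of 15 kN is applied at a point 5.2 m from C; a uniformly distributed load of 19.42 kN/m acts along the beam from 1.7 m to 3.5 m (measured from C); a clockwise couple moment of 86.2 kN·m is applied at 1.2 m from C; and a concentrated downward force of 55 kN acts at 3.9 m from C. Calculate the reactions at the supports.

C_x = 0, C_y = 22.57 kN, D_y = 82.38 kN

Resultant of the distributed load: 19.42 × 1.8 = 34.956 kN at 2.6 m from C.
Moments about C: D_y·5.7 − 15·5.2 − (19.42·1.8)·2.6 − 86.2 − 55·3.9 = 0 → D_y = 469.5856/5.7 = 82.3834 ≈ 82.38 kN.
ΣF_y = 0: C_y + 82.3834 − 15 − 19.42·1.8 − 55 = 0 → C_y = 22.57 kN.
ΣF_x = 0: no horizontal applied forces, so C_x = 0.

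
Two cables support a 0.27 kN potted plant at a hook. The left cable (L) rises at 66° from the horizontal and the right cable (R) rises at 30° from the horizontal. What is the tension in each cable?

ΣF_x = 0: −T_L·cos66° + T_R·cos30° = 0 → T_R = 0.469659·T_L.
ΣF_y = 0: T_L·sin66° + T_R·sin30° = 0.27.
Substitute: T_L·(0.913545 + 0.469659·0.5) = 0.27 → T_L = 0.235115 ≈ 0.2351 kN.
Then T_R = 0.469659 × 0.235115 = 0.1104 kN.

T_L = 0.2351 kN, T_R = 0.1104 kN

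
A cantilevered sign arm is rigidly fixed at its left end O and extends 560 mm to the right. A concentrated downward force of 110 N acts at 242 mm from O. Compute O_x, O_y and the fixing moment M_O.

O_x = 0, O_y = 110.0 N, M_O = 26620 N·mm

ΣF_x = 0: O_x = 0.
ΣF_y = 0: O_y − 110 = 0 → O_y = 110.0 N.
ΣM about O: M_O − 110·242 = 0 → M_O = 26620 N·mm.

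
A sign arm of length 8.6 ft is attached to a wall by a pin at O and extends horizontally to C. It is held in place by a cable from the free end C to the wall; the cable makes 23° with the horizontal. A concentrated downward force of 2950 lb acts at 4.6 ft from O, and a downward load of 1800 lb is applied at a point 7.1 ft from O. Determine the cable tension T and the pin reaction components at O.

ΣM about O: T·sin23°·8.6 − 2950·4.6 − 1800·7.1 = 0 → T = 26350/(8.6·0.390731) = 7841.59 ≈ 7842 lb.
ΣF_x = 0: O_x − T·cos23° = 0 → O_x = 7841.59 × 0.920505 = 7218 lb.
ΣF_y = 0: O_y + T·sin23° − 2950 − 1800 = 0 → O_y = 4750 − 7841.59 × 0.390731 = 1686 lb.

T = 7842 lb, O_x = 7218 lb, O_y = 1686 lb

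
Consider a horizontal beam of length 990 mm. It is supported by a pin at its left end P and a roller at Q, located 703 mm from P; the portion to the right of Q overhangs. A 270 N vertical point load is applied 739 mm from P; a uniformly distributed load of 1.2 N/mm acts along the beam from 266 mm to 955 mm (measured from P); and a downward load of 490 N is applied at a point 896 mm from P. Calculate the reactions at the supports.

Resultant of the distributed load: 1.2 × 689 = 826.8 N at 610.5 mm from P.
Moments about P: Q_y·703 − 270·739 − (1.2·689)·610.5 − 490·896 = 0 → Q_y = 1143331.4/703 = 1626.36 ≈ 1626 N.
ΣF_y = 0: P_y + 1626.36 − 270 − 1.2·689 − 490 = 0 → P_y = -39.56 N.
ΣF_x = 0: no horizontal applied forces, so P_x = 0.

P_x = 0, P_y = -39.56 N, Q_y = 1626 N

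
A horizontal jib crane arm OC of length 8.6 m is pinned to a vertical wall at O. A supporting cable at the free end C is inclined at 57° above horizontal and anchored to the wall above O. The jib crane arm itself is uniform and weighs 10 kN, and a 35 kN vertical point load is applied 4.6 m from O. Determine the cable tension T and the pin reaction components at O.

T = 28.28 kN, O_x = 15.40 kN, O_y = 21.28 kN

ΣM about O: T·sin57°·8.6 − 10·4.3 − 35·4.6 = 0 → T = 204/(8.6·0.838671) = 28.284 ≈ 28.28 kN.
ΣF_x = 0: O_x − T·cos57° = 0 → O_x = 28.284 × 0.544639 = 15.40 kN.
ΣF_y = 0: O_y + T·sin57° − 10 − 35 = 0 → O_y = 45 − 28.284 × 0.838671 = 21.28 kN.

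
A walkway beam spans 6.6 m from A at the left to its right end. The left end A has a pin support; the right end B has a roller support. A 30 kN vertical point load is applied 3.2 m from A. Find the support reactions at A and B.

A_x = 0, A_y = 15.45 kN, B_y = 14.55 kN

Moments about A: B_y·6.6 − 30·3.2 = 0 → B_y = 96/6.6 = 14.5455 ≈ 14.55 kN.
ΣF_y = 0: A_y + 14.5455 − 30 = 0 → A_y = 15.45 kN.
ΣF_x = 0: no horizontal applied forces, so A_x = 0.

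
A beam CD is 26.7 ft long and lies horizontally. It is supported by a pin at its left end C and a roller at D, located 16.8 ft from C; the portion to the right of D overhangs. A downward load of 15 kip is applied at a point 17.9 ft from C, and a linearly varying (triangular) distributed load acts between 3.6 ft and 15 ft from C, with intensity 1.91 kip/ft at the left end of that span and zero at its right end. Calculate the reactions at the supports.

C_x = 0, C_y = 5.109 kip, D_y = 20.78 kip

Resultant of the triangular load: ½ × 1.91 × 11.4 = 10.887 kip, acting at 7.4 ft from C (one-third of the span from the peak).
ΣM about C: D_y·16.8 − 15·17.9 − (½·1.91·11.4)·7.4 = 0 → D_y = 349.0638/16.8 = 20.7776 ≈ 20.78 kip.
ΣF_y = 0: C_y + 20.7776 − 15 − ½·1.91·11.4 = 0 → C_y = 5.109 kip.
ΣF_x = 0: no horizontal applied forces, so C_x = 0.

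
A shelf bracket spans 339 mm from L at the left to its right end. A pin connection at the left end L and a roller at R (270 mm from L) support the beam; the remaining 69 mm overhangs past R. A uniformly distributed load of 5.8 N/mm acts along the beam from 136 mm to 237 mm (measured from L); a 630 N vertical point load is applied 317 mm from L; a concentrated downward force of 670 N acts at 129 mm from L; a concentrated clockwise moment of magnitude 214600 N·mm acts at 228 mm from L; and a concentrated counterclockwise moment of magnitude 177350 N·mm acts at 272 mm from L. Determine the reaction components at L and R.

L_x = 0, L_y = 283.4 N, R_y = 1602 N

Resultant of the distributed load: 5.8 × 101 = 585.8 N at 186.5 mm from L.
ΣM about L: R_y·270 − (5.8·101)·186.5 − 630·317 − 670·129 − 214600 + 177350 = 0 → R_y = 432641.7/270 = 1602.38 ≈ 1602 N.
ΣF_y = 0: L_y + 1602.38 − 5.8·101 − 630 − 670 = 0 → L_y = 283.4 N.
ΣF_x = 0: no horizontal applied forces, so L_x = 0.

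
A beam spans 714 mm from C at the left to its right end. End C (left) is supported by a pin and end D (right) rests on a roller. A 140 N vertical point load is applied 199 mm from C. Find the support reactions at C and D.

ΣM about C: D_y·714 − 140·199 = 0 → D_y = 27860/714 = 39.0196 ≈ 39.02 N.
ΣF_y = 0: C_y + 39.0196 − 140 = 0 → C_y = 101.0 N.
ΣF_x = 0: no horizontal applied forces, so C_x = 0.

C_x = 0, C_y = 101.0 N, D_y = 39.02 N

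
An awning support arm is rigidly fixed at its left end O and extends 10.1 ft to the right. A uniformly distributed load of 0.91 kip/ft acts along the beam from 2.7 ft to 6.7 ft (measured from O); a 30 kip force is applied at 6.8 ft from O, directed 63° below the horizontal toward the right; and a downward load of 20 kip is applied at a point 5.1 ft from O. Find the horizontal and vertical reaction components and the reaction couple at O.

Resultant of the distributed load: 0.91 × 4 = 3.64 kip at 4.7 ft from O.
ΣF_x = 0: O_x + 30·cos63° = 0 → O_x = -13.62 kip.
ΣF_y = 0: O_y − 0.91·4 − 30·sin63° − 20 = 0 → O_y = 50.37 kip.
ΣM about O: M_O − (0.91·4)·4.7 − 30·sin63°·6.8 − 20·5.1 = 0 → M_O = 300.9 kip·ft.

O_x = -13.62 kip, O_y = 50.37 kip, M_O = 300.9 kip·ft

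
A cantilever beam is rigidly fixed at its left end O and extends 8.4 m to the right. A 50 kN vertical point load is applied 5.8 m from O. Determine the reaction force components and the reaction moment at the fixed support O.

ΣF_x = 0: O_x = 0.
ΣF_y = 0: O_y − 50 = 0 → O_y = 50.00 kN.
ΣM about O: M_O − 50·5.8 = 0 → M_O = 290.0 kN·m.

O_x = 0, O_y = 50.00 kN, M_O = 290.0 kN·m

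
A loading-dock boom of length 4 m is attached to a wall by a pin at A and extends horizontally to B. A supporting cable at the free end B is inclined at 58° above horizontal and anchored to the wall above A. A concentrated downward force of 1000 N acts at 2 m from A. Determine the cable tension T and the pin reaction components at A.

T = 589.6 N, A_x = 312.4 N, A_y = 500.0 N

ΣM about A: T·sin58°·4 − 1000·2 = 0 → T = 2000/(4·0.848048) = 589.589 ≈ 589.6 N.
ΣF_x = 0: A_x − T·cos58° = 0 → A_x = 589.589 × 0.529919 = 312.4 N.
ΣF_y = 0: A_y + T·sin58° − 1000 = 0 → A_y = 1000 − 589.589 × 0.848048 = 500.0 N.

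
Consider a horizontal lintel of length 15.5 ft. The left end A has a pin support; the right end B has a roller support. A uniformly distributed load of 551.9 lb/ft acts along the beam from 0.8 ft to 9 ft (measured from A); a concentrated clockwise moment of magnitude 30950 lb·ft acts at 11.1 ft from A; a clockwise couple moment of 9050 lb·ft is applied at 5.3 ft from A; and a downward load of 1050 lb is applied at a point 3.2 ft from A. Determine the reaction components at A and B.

Resultant of the distributed load: 551.9 × 8.2 = 4525.58 lb at 4.9 ft from A.
ΣM about A: B_y·15.5 − (551.9·8.2)·4.9 − 30950 − 9050 − 1050·3.2 = 0 → B_y = 65535.342/15.5 = 4228.09 ≈ 4228 lb.
ΣF_y = 0: A_y + 4228.09 − 551.9·8.2 − 1050 = 0 → A_y = 1347 lb.
ΣF_x = 0: no horizontal applied forces, so A_x = 0.

A_x = 0, A_y = 1347 lb, B_y = 4228 lb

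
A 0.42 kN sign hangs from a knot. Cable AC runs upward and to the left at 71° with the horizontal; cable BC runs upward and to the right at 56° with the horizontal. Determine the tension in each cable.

ΣF_x = 0: −T_AC·cos71° + T_BC·cos56° = 0 → T_BC = 0.582211·T_AC.
ΣF_y = 0: T_AC·sin71° + T_BC·sin56° = 0.42.
Substitute: T_AC·(0.945519 + 0.582211·0.829038) = 0.42 → T_AC = 0.294078 ≈ 0.2941 kN.
Then T_BC = 0.582211 × 0.294078 = 0.1712 kN.

T_AC = 0.2941 kN, T_BC = 0.1712 kN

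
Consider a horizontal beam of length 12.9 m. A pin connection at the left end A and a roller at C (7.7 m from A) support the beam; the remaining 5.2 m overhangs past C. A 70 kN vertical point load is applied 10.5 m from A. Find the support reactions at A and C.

A_x = 0, A_y = -25.45 kN, C_y = 95.45 kN

Taking moments about A: C_y·7.7 − 70·10.5 = 0 → C_y = 735/7.7 = 95.4545 ≈ 95.45 kN.
ΣF_y = 0: A_y + 95.4545 − 70 = 0 → A_y = -25.45 kN.
ΣF_x = 0: no horizontal applied forces, so A_x = 0.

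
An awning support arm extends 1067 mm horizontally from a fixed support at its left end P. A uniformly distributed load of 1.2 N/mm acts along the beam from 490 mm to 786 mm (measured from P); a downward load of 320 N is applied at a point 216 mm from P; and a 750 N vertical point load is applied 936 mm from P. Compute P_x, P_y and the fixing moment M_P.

Resultant of the distributed load: 1.2 × 296 = 355.2 N at 638 mm from P.
ΣF_x = 0: P_x = 0.
ΣF_y = 0: P_y − 1.2·296 − 320 − 750 = 0 → P_y = 1425 N.
ΣM about P: M_P − (1.2·296)·638 − 320·216 − 750·936 = 0 → M_P = 997700 N·mm.

P_x = 0, P_y = 1425 N, M_P = 997700 N·mm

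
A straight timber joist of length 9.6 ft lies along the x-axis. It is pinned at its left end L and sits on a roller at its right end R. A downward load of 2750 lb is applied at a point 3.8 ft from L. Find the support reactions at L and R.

Taking moments about L: R_y·9.6 − 2750·3.8 = 0 → R_y = 10450/9.6 = 1088.54 ≈ 1089 lb.
ΣF_y = 0: L_y + 1088.54 − 2750 = 0 → L_y = 1661 lb.
ΣF_x = 0: no horizontal applied forces, so L_x = 0.

L_x = 0, L_y = 1661 lb, R_y = 1089 lb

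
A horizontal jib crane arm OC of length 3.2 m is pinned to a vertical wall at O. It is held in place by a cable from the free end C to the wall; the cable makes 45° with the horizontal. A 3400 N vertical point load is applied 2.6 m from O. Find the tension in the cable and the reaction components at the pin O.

T = 3907 N, O_x = 2762 N, O_y = 637.5 N

ΣM about O: T·sin45°·3.2 − 3400·2.6 = 0 → T = 8840/(3.2·0.707107) = 3906.76 ≈ 3907 N.
ΣF_x = 0: O_x − T·cos45° = 0 → O_x = 3906.76 × 0.707107 = 2762 N.
ΣF_y = 0: O_y + T·sin45° − 3400 = 0 → O_y = 3400 − 3906.76 × 0.707107 = 637.5 N.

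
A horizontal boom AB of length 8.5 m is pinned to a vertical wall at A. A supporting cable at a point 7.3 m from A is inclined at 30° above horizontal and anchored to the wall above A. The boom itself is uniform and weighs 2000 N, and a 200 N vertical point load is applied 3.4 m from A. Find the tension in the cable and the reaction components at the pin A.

T = 2515 N, A_x = 2178 N, A_y = 942.5 N

ΣM about A: T·sin30°·7.3 − 2000·4.25 − 200·3.4 = 0 → T = 9180/(7.3·0.5) = 2515.07 ≈ 2515 N.
ΣF_x = 0: A_x − T·cos30° = 0 → A_x = 2515.07 × 0.866025 = 2178 N.
ΣF_y = 0: A_y + T·sin30° − 2000 − 200 = 0 → A_y = 2200 − 2515.07 × 0.5 = 942.5 N.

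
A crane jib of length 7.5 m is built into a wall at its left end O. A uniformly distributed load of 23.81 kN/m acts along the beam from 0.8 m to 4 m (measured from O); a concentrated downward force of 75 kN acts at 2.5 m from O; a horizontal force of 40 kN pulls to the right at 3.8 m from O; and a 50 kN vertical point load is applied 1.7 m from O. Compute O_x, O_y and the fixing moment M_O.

Resultant of the distributed load: 23.81 × 3.2 = 76.192 kN at 2.4 m from O.
ΣF_x = 0: O_x + 40 = 0 → O_x = -40.00 kN.
ΣF_y = 0: O_y − 23.81·3.2 − 75 − 50 = 0 → O_y = 201.2 kN.
ΣM about O: M_O − (23.81·3.2)·2.4 − 75·2.5 − 50·1.7 = 0 → M_O = 455.4 kN·m.

O_x = -40.00 kN, O_y = 201.2 kN, M_O = 455.4 kN·m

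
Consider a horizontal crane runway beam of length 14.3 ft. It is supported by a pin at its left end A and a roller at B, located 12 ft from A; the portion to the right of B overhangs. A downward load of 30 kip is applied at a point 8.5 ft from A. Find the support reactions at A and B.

Taking moments about A: B_y·12 − 30·8.5 = 0 → B_y = 255/12 = 21.25 kip.
ΣF_y = 0: A_y + 21.25 − 30 = 0 → A_y = 8.750 kip.
ΣF_x = 0: no horizontal applied forces, so A_x = 0.

A_x = 0, A_y = 8.750 kip, B_y = 21.25 kip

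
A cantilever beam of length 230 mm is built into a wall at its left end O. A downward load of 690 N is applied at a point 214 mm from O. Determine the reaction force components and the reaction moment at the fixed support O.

ΣF_x = 0: O_x = 0.
ΣF_y = 0: O_y − 690 = 0 → O_y = 690.0 N.
ΣM about O: M_O − 690·214 = 0 → M_O = 147700 N·mm.

O_x = 0, O_y = 690.0 N, M_O = 147700 N·mm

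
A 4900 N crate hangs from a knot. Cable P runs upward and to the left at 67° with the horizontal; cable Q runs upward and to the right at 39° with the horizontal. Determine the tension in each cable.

ΣF_x = 0: −T_P·cos67° + T_Q·cos39° = 0 → T_Q = 0.502777·T_P.
ΣF_y = 0: T_P·sin67° + T_Q·sin39° = 4900.
Substitute: T_P·(0.920505 + 0.502777·0.62932) = 4900 → T_P = 3961.48 ≈ 3961 N.
Then T_Q = 0.502777 × 3961.48 = 1992 N.

T_P = 3961 N, T_Q = 1992 N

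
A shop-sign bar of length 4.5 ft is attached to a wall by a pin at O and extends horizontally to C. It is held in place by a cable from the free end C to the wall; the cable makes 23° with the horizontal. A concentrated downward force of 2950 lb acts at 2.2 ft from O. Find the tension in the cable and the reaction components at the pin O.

ΣM about O: T·sin23°·4.5 − 2950·2.2 = 0 → T = 6490/(4.5·0.390731) = 3691.09 ≈ 3691 lb.
ΣF_x = 0: O_x − T·cos23° = 0 → O_x = 3691.09 × 0.920505 = 3398 lb.
ΣF_y = 0: O_y + T·sin23° − 2950 = 0 → O_y = 2950 − 3691.09 × 0.390731 = 1508 lb.

T = 3691 lb, O_x = 3398 lb, O_y = 1508 lb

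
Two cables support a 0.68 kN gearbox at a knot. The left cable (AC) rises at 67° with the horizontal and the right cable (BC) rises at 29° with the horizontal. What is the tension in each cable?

ΣF_x = 0: −T_AC·cos67° + T_BC·cos29° = 0 → T_BC = 0.446744·T_AC.
ΣF_y = 0: T_AC·sin67° + T_BC·sin29° = 0.68.
Substitute: T_AC·(0.920505 + 0.446744·0.48481) = 0.68 → T_AC = 0.598017 ≈ 0.5980 kN.
Then T_BC = 0.446744 × 0.598017 = 0.2672 kN.

T_AC = 0.5980 kN, T_BC = 0.2672 kN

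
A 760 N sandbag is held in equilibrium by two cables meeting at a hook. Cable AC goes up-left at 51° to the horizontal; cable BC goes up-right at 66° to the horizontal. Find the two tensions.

T_AC = 346.9 N, T_BC = 536.8 N

ΣF_x = 0: −T_AC·cos51° + T_BC·cos66° = 0 → T_BC = 1.54724·T_AC.
ΣF_y = 0: T_AC·sin51° + T_BC·sin66° = 760.
Substitute: T_AC·(0.777146 + 1.54724·0.913545) = 760 → T_AC = 346.934 ≈ 346.9 N.
Then T_BC = 1.54724 × 346.934 = 536.8 N.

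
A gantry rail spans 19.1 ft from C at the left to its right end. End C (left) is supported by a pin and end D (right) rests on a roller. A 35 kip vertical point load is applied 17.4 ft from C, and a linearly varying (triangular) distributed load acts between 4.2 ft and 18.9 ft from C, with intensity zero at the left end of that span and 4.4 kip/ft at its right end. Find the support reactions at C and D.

C_x = 0, C_y = 11.75 kip, D_y = 55.59 kip

Resultant of the triangular load: ½ × 4.4 × 14.7 = 32.34 kip, acting at 14 ft from C (one-third of the span from the peak).
Taking moments about C: D_y·19.1 − 35·17.4 − (½·4.4·14.7)·14 = 0 → D_y = 1061.76/19.1 = 55.5895 ≈ 55.59 kip.
ΣF_y = 0: C_y + 55.5895 − 35 − ½·4.4·14.7 = 0 → C_y = 11.75 kip.
ΣF_x = 0: no horizontal applied forces, so C_x = 0.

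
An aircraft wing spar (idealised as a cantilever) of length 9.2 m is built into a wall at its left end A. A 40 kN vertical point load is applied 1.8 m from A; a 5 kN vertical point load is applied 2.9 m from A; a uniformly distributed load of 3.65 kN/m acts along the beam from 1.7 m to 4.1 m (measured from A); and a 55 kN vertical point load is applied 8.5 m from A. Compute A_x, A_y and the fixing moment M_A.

A_x = 0, A_y = 108.8 kN, M_A = 579.4 kN·m

Resultant of the distributed load: 3.65 × 2.4 = 8.76 kN at 2.9 m from A.
ΣF_x = 0: A_x = 0.
ΣF_y = 0: A_y − 40 − 5 − 3.65·2.4 − 55 = 0 → A_y = 108.8 kN.
ΣM about A: M_A − 40·1.8 − 5·2.9 − (3.65·2.4)·2.9 − 55·8.5 = 0 → M_A = 579.4 kN·m.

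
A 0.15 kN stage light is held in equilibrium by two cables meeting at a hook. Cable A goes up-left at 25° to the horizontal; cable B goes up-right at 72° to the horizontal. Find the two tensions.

ΣF_x = 0: −T_A·cos25° + T_B·cos72° = 0 → T_B = 2.93287·T_A.
ΣF_y = 0: T_A·sin25° + T_B·sin72° = 0.15.
Substitute: T_A·(0.422618 + 2.93287·0.951057) = 0.15 → T_A = 0.0467007 ≈ 0.04670 kN.
Then T_B = 2.93287 × 0.0467007 = 0.1370 kN.

T_A = 0.04670 kN, T_B = 0.1370 kN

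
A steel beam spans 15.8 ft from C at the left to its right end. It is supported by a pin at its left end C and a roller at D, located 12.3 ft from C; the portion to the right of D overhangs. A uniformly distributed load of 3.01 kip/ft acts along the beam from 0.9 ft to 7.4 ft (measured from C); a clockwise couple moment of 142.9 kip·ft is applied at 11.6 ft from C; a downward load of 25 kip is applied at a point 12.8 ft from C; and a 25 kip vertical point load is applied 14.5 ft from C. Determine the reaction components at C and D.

Resultant of the distributed load: 3.01 × 6.5 = 19.565 kip at 4.15 ft from C.
ΣM about C: D_y·12.3 − (3.01·6.5)·4.15 − 142.9 − 25·12.8 − 25·14.5 = 0 → D_y = 906.59475/12.3 = 73.7069 ≈ 73.71 kip.
ΣF_y = 0: C_y + 73.7069 − 3.01·6.5 − 25 − 25 = 0 → C_y = -4.142 kip.
ΣF_x = 0: no horizontal applied forces, so C_x = 0.

C_x = 0, C_y = -4.142 kip, D_y = 73.71 kip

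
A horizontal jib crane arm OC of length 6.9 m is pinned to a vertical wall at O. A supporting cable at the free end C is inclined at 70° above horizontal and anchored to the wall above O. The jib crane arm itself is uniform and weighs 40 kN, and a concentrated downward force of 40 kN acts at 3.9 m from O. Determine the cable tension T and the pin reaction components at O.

ΣM about O: T·sin70°·6.9 − 40·3.45 − 40·3.9 = 0 → T = 294/(6.9·0.939693) = 45.3432 ≈ 45.34 kN.
ΣF_x = 0: O_x − T·cos70° = 0 → O_x = 45.3432 × 0.34202 = 15.51 kN.
ΣF_y = 0: O_y + T·sin70° − 40 − 40 = 0 → O_y = 80 − 45.3432 × 0.939693 = 37.39 kN.

T = 45.34 kN, O_x = 15.51 kN, O_y = 37.39 kN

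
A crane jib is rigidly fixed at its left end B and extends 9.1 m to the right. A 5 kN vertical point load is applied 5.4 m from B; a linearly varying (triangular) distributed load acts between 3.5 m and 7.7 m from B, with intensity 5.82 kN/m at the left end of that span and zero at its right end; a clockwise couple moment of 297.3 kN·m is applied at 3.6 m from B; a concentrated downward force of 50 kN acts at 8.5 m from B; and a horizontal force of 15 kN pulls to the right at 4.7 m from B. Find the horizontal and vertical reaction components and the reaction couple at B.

B_x = -15.00 kN, B_y = 67.22 kN, M_B = 809.2 kN·m

Resultant of the triangular load: ½ × 5.82 × 4.2 = 12.222 kN, acting at 4.9 m from B (one-third of the span from the peak).
ΣF_x = 0: B_x + 15 = 0 → B_x = -15.00 kN.
ΣF_y = 0: B_y − 5 − ½·5.82·4.2 − 50 = 0 → B_y = 67.22 kN.
ΣM about B: M_B − 5·5.4 − (½·5.82·4.2)·4.9 − 297.3 − 50·8.5 = 0 → M_B = 809.2 kN·m.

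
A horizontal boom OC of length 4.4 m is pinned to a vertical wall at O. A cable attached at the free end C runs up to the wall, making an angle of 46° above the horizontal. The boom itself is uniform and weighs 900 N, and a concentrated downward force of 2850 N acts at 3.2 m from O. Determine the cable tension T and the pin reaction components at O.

T = 3507 N, O_x = 2436 N, O_y = 1227 N

ΣM about O: T·sin46°·4.4 − 900·2.2 − 2850·3.2 = 0 → T = 11100/(4.4·0.71934) = 3507 N.
ΣF_x = 0: O_x − T·cos46° = 0 → O_x = 3507 × 0.694658 = 2436 N.
ΣF_y = 0: O_y + T·sin46° − 900 − 2850 = 0 → O_y = 3750 − 3507 × 0.71934 = 1227 N.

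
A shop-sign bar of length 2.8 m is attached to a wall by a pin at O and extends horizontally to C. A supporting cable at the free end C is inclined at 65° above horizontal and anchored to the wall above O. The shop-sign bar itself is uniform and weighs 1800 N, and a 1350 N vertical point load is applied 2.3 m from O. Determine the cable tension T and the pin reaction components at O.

ΣM about O: T·sin65°·2.8 − 1800·1.4 − 1350·2.3 = 0 → T = 5625/(2.8·0.906308) = 2216.61 ≈ 2217 N.
ΣF_x = 0: O_x − T·cos65° = 0 → O_x = 2216.61 × 0.422618 = 936.8 N.
ΣF_y = 0: O_y + T·sin65° − 1800 − 1350 = 0 → O_y = 3150 − 2216.61 × 0.906308 = 1141 N.

T = 2217 N, O_x = 936.8 N, O_y = 1141 N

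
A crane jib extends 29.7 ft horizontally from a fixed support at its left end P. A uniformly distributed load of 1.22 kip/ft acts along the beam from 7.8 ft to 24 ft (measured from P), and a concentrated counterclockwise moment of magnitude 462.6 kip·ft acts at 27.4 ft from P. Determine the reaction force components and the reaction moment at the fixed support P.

P_x = 0, P_y = 19.76 kip, M_P = -148.4 kip·ft

Resultant of the distributed load: 1.22 × 16.2 = 19.764 kip at 15.9 ft from P.
ΣF_x = 0: P_x = 0.
ΣF_y = 0: P_y − 1.22·16.2 = 0 → P_y = 19.76 kip.
ΣM about P: M_P − (1.22·16.2)·15.9 + 462.6 = 0 → M_P = -148.4 kip·ft.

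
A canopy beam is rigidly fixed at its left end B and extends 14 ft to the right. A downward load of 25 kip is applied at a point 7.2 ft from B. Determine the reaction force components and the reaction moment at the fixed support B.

B_x = 0, B_y = 25.00 kip, M_B = 180.0 kip·ft

ΣF_x = 0: B_x = 0.
ΣF_y = 0: B_y − 25 = 0 → B_y = 25.00 kip.
ΣM about B: M_B − 25·7.2 = 0 → M_B = 180.0 kip·ft.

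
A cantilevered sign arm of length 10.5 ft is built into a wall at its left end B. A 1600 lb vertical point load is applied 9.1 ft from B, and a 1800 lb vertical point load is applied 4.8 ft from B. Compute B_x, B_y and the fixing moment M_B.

B_x = 0, B_y = 3400 lb, M_B = 23200 lb·ft

ΣF_x = 0: B_x = 0.
ΣF_y = 0: B_y − 1600 − 1800 = 0 → B_y = 3400 lb.
ΣM about B: M_B − 1600·9.1 − 1800·4.8 = 0 → M_B = 23200 lb·ft.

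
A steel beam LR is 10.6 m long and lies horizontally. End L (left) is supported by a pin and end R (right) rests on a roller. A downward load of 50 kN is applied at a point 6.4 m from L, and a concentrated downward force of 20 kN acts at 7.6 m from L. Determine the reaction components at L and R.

L_x = 0, L_y = 25.47 kN, R_y = 44.53 kN

Taking moments about L: R_y·10.6 − 50·6.4 − 20·7.6 = 0 → R_y = 472/10.6 = 44.5283 ≈ 44.53 kN.
ΣF_y = 0: L_y + 44.5283 − 50 − 20 = 0 → L_y = 25.47 kN.
ΣF_x = 0: no horizontal applied forces, so L_x = 0.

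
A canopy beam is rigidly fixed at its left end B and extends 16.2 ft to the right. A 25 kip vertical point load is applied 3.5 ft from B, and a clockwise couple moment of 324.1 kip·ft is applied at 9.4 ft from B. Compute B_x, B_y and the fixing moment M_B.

ΣF_x = 0: B_x = 0.
ΣF_y = 0: B_y − 25 = 0 → B_y = 25.00 kip.
ΣM about B: M_B − 25·3.5 − 324.1 = 0 → M_B = 411.6 kip·ft.

B_x = 0, B_y = 25.00 kip, M_B = 411.6 kip·ft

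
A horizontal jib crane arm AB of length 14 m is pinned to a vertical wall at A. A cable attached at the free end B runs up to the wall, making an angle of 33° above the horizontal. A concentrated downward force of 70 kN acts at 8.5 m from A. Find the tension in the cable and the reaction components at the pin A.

ΣM about A: T·sin33°·14 − 70·8.5 = 0 → T = 595/(14·0.544639) = 78.0333 ≈ 78.03 kN.
ΣF_x = 0: A_x − T·cos33° = 0 → A_x = 78.0333 × 0.838671 = 65.44 kN.
ΣF_y = 0: A_y + T·sin33° − 70 = 0 → A_y = 70 − 78.0333 × 0.544639 = 27.50 kN.

T = 78.03 kN, A_x = 65.44 kN, A_y = 27.50 kN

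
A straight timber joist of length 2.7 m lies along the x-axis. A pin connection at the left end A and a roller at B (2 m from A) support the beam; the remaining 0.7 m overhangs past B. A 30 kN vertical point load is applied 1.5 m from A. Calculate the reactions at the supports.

ΣM about A: B_y·2 − 30·1.5 = 0 → B_y = 45/2 = 22.50 kN.
ΣF_y = 0: A_y + 22.5 − 30 = 0 → A_y = 7.500 kN.
ΣF_x = 0: no horizontal applied forces, so A_x = 0.

A_x = 0, A_y = 7.500 kN, B_y = 22.50 kN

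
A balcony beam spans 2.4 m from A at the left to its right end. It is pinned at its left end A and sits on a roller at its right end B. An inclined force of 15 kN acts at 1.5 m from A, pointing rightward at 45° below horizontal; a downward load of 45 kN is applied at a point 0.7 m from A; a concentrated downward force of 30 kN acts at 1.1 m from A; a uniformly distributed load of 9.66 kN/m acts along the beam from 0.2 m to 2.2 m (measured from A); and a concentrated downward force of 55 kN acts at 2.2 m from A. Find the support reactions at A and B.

Resultant of the distributed load: 9.66 × 2 = 19.32 kN at 1.2 m from A.
ΣM about A: B_y·2.4 − 15·sin45°·1.5 − 45·0.7 − 30·1.1 − (9.66·2)·1.2 − 55·2.2 = 0 → B_y = 224.594/2.4 = 93.5808 ≈ 93.58 kN.
ΣF_y = 0: A_y + 93.5808 − 15·sin45° − 45 − 30 − 9.66·2 − 55 = 0 → A_y = 66.35 kN.
ΣF_x = 0: A_x + 15·cos45° = 0 → A_x = -10.61 kN.

A_x = -10.61 kN, A_y = 66.35 kN, B_y = 93.58 kN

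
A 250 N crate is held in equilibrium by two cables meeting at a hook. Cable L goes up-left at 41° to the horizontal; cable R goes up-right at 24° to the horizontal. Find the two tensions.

T_L = 252.0 N, T_R = 208.2 N

ΣF_x = 0: −T_L·cos41° + T_R·cos24° = 0 → T_R = 0.826132·T_L.
ΣF_y = 0: T_L·sin41° + T_R·sin24° = 250.
Substitute: T_L·(0.656059 + 0.826132·0.406737) = 250 → T_L = 251.996 ≈ 252.0 N.
Then T_R = 0.826132 × 251.996 = 208.2 N.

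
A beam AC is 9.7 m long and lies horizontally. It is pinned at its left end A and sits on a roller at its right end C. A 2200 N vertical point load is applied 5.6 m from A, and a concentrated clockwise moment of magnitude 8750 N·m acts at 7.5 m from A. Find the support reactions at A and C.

A_x = 0, A_y = 27.84 N, C_y = 2172 N

ΣM about A: C_y·9.7 − 2200·5.6 − 8750 = 0 → C_y = 21070/9.7 = 2172.16 ≈ 2172 N.
ΣF_y = 0: A_y + 2172.16 − 2200 = 0 → A_y = 27.84 N.
ΣF_x = 0: no horizontal applied forces, so A_x = 0.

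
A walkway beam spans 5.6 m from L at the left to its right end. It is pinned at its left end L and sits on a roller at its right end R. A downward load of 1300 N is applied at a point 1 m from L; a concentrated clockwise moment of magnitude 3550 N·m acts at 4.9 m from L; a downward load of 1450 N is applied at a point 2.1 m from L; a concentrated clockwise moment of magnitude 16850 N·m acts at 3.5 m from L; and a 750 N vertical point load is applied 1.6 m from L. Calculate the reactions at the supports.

L_x = 0, L_y = -1133 N, R_y = 4633 N

Moments about L: R_y·5.6 − 1300·1 − 3550 − 1450·2.1 − 16850 − 750·1.6 = 0 → R_y = 25945/5.6 = 4633.04 ≈ 4633 N.
ΣF_y = 0: L_y + 4633.04 − 1300 − 1450 − 750 = 0 → L_y = -1133 N.
ΣF_x = 0: no horizontal applied forces, so L_x = 0.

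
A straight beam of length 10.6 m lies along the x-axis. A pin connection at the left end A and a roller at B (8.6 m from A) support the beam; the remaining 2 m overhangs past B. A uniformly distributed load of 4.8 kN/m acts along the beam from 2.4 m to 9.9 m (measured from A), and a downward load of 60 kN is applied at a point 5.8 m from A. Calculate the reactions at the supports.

A_x = 0, A_y = 29.79 kN, B_y = 66.21 kN

Resultant of the distributed load: 4.8 × 7.5 = 36 kN at 6.15 m from A.
Taking moments about A: B_y·8.6 − (4.8·7.5)·6.15 − 60·5.8 = 0 → B_y = 569.4/8.6 = 66.2093 ≈ 66.21 kN.
ΣF_y = 0: A_y + 66.2093 − 4.8·7.5 − 60 = 0 → A_y = 29.79 kN.
ΣF_x = 0: no horizontal applied forces, so A_x = 0.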